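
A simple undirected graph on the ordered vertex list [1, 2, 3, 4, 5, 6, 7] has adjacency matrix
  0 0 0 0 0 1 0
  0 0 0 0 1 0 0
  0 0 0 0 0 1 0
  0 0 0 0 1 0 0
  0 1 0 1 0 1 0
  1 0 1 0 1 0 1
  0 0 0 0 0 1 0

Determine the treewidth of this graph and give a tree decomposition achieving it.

Treewidth 1.
Bags: B1 = {5, 6}  B2 = {4, 5}  B3 = {2, 5}  B4 = {1, 6}  B5 = {6, 7}  B6 = {3, 6}
Tree: B1–B2, B1–B3, B1–B4, B4–B5, B5–B6

Every bag has size at most 2, so the width is 2 − 1 = 1 and tw(G) ≤ 1. Any graph with an edge has treewidth ≥ 1, and G has the edge 5–6. Combining the bounds, tw(G) = 1.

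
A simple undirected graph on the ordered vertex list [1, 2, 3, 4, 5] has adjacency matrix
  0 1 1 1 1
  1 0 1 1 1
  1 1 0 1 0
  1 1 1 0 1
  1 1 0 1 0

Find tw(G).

A width-3 tree decomposition is:
Bags: B1 = {1, 2, 3, 4}  B2 = {1, 2, 4, 5}
Tree: B1–B2
The largest bag has 4 vertices, giving width 3; this decomposition certifies tw(G) ≤ 3. For the lower bound, the 4 vertices {1, 2, 3, 4} are pairwise adjacent, and any tree decomposition puts a clique entirely inside one bag — forcing width ≥ 3. The upper and lower bounds meet at 3, so that is the treewidth.

3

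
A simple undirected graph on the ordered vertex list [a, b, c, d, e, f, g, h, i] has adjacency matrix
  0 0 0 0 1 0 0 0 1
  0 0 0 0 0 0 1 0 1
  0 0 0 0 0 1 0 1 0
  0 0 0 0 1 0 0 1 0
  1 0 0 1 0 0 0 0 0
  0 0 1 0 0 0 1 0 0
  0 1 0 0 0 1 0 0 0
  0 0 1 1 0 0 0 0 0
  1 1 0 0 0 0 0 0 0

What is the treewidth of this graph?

A width-2 tree decomposition is:
Bags: B1 = {c, d, h}  B2 = {c, d, e}  B3 = {a, c, e}  B4 = {a, c, i}  B5 = {b, c, i}  B6 = {b, c, g}  B7 = {c, f, g}
Tree: B1–B2, B2–B3, B3–B4, B4–B5, B5–B6, B6–B7
Each bag holds 3 vertices, so the decomposition has width 2, which upper-bounds the treewidth. Since c–h–d–e–a–i–b–g–f–c is a cycle in G, G is not acyclic. Forests are exactly the graphs of treewidth ≤ 1, so tw(G) ≥ 2. Combining the bounds, tw(G) = 2.

2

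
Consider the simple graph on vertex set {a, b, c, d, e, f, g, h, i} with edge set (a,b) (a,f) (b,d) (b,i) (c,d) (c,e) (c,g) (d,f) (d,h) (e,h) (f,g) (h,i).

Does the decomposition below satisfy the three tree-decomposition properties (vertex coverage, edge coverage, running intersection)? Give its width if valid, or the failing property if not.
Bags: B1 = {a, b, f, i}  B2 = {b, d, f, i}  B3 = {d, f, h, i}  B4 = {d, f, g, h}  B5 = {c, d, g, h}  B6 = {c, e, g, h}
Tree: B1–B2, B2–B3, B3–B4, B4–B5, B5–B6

Yes; width 3.

Vertex coverage: the bags together contain {a, b, c, d, e, f, g, h, i}, the full vertex set. Edge coverage: each edge of G has both endpoints in at least one bag. Running intersection: for every vertex, the bags containing it form a connected subtree. All three properties hold, so this is a valid tree decomposition of width max|bag| − 1 = 3, and hence tw(G) ≤ 3.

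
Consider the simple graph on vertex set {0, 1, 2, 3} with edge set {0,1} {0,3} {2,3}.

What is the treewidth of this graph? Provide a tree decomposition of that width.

Every bag has size at most 2, so the width is 2 − 1 = 1 and tw(G) ≤ 1. G has an edge, so its treewidth is at least 1. Therefore the treewidth is 1.

Treewidth 1.
One such decomposition:
Bags: B1 = {0, 3}  B2 = {2, 3}  B3 = {0, 1}
Tree: B1–B2, B1–B3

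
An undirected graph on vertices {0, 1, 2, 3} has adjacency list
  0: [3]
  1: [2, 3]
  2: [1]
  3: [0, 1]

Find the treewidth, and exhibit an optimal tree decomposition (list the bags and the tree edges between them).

Treewidth 1.
Bags: B1 = {0, 3}  B2 = {1, 3}  B3 = {1, 2}
Tree: B1–B2, B2–B3

Every bag has size at most 2, so the width is 2 − 1 = 1 and tw(G) ≤ 1. Any graph with an edge has treewidth ≥ 1, and G has the edge 3–0. Combining the bounds, tw(G) = 1.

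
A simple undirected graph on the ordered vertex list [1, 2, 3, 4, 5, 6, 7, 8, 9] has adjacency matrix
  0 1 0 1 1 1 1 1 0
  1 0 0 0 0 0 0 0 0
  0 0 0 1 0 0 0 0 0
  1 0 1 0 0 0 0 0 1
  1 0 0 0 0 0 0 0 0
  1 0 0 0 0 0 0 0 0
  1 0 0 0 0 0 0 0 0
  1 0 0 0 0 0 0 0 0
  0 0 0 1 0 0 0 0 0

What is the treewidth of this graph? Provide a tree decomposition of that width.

Treewidth 1.
Bags: B1 = {1, 4}  B2 = {3, 4}  B3 = {1, 5}  B4 = {1, 6}  B5 = {4, 9}  B6 = {1, 7}  B7 = {1, 2}  B8 = {1, 8}
Tree: B1–B2, B1–B3, B3–B4, B2–B5, B1–B6, B3–B7, B4–B8

Every bag has size at most 2, so the width is 2 − 1 = 1 and tw(G) ≤ 1. Since G has at least one edge (e.g. 1–4), it is not an edgeless graph, so tw(G) ≥ 1. Hence tw(G) = 1 exactly.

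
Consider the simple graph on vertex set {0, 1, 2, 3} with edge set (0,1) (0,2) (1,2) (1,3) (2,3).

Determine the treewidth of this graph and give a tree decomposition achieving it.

Treewidth 2.
One such decomposition:
Bags: B1 = {0, 1, 2}  B2 = {1, 2, 3}
Tree: B1–B2

The largest bag has 3 vertices, giving width 2; this decomposition certifies tw(G) ≤ 2. For the lower bound, the 3 vertices {0, 1, 2} are pairwise adjacent, and any tree decomposition puts a clique entirely inside one bag — forcing width ≥ 2. Combining the bounds, tw(G) = 2.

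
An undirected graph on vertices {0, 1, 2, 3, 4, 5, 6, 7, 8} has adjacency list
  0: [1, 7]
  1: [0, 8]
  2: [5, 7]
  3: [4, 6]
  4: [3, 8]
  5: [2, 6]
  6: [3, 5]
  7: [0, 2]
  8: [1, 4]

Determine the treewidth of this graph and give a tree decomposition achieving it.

Treewidth 2.
Bags: B1 = {0, 1, 7}  B2 = {1, 2, 7}  B3 = {1, 2, 5}  B4 = {1, 5, 6}  B5 = {1, 3, 6}  B6 = {1, 3, 4}  B7 = {1, 4, 8}
Tree: B1–B2, B2–B3, B3–B4, B4–B5, B5–B6, B6–B7

The largest bag has 3 vertices, giving width 2; this decomposition certifies tw(G) ≤ 2. The edges 1–0–7–2–5–6–3–4–8–1 form a cycle, so G is not a tree and its treewidth is at least 2. The upper and lower bounds meet at 2, so that is the treewidth.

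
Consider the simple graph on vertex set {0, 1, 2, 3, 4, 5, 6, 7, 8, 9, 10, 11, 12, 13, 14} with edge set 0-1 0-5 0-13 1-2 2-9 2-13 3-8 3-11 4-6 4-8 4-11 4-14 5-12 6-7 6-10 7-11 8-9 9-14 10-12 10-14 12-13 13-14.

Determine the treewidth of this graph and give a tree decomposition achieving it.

Treewidth 3.
One optimal decomposition is:
Bags: B1 = {3, 7, 8, 11}  B2 = {4, 7, 8, 11}  B3 = {4, 6, 7, 8}  B4 = {4, 6, 8, 9}  B5 = {4, 6, 9, 14}  B6 = {6, 9, 10, 14}  B7 = {2, 9, 10, 14}  B8 = {2, 10, 13, 14}  B9 = {2, 10, 12, 13}  B10 = {1, 2, 12, 13}  B11 = {0, 1, 12, 13}  B12 = {0, 1, 5, 12}
Tree: B1–B2, B2–B3, B3–B4, B4–B5, B5–B6, B6–B7, B7–B8, B8–B9, B9–B10, B10–B11, B11–B12

The largest bag has 4 vertices, giving width 3; this decomposition certifies tw(G) ≤ 3. For the lower bound: the 4 vertex sets {3,7,11}, {8}, {4}, {6,9,10,14} are disjoint, each induces a connected subgraph, and every pair is joined by at least one edge of G. Contracting each set to a single vertex therefore yields K_{4} as a minor, and since treewidth is minor-monotone, tw(G) ≥ tw(K_{4}) = 3. The upper and lower bounds meet at 3, so that is the treewidth.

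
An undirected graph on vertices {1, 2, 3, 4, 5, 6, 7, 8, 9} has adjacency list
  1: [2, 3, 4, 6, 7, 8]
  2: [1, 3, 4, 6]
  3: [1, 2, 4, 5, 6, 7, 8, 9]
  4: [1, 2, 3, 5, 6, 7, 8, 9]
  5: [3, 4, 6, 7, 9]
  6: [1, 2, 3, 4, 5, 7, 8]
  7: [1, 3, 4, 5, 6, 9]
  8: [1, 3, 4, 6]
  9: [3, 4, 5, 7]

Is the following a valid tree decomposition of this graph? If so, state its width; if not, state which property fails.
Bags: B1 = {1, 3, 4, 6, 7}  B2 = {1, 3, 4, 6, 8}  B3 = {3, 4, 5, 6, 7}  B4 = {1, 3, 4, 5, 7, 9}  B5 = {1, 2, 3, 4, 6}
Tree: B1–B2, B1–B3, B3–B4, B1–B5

No — bags containing vertex 1 are not connected in the tree.

A tree decomposition must satisfy three properties: every vertex lies in some bag; for every edge, both endpoints lie together in some bag; and for every vertex, the bags containing it form a connected subtree. Here bags containing vertex 1 are not connected in the tree, so the decomposition is invalid.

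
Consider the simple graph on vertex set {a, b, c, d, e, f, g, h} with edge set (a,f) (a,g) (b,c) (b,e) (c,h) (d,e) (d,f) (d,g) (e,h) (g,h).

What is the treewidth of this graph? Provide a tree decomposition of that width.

Each bag holds 3 vertices, so the decomposition has width 2, which upper-bounds the treewidth. For the lower bound, G contains the cycle f–a–g–d–f, so G is not a forest; only forests have treewidth ≤ 1, hence tw(G) ≥ 2. The upper and lower bounds meet at 2, so that is the treewidth.

Treewidth 2.
One such decomposition:
Bags: B1 = {a, d, f}  B2 = {a, d, g}  B3 = {d, e, g}  B4 = {e, g, h}  B5 = {b, e, h}  B6 = {b, c, h}
Tree: B1–B2, B2–B3, B3–B4, B4–B5, B5–B6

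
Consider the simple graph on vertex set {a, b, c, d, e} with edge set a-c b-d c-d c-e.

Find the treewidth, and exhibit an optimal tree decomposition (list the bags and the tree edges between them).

Every bag has size at most 2, so the width is 2 − 1 = 1 and tw(G) ≤ 1. G has an edge, so its treewidth is at least 1. Therefore the treewidth is 1.

Treewidth 1.
One optimal decomposition is:
Bags: B1 = {c, d}  B2 = {b, d}  B3 = {c, e}  B4 = {a, c}
Tree: B1–B2, B1–B3, B1–B4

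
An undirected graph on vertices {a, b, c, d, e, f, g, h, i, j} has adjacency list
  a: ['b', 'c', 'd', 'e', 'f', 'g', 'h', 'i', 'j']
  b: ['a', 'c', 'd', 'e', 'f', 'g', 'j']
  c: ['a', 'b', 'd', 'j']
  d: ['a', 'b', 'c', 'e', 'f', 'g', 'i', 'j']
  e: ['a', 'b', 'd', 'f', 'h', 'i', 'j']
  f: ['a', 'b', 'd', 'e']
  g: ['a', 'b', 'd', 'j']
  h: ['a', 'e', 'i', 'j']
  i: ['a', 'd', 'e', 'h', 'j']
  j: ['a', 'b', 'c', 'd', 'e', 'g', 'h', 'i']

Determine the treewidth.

A width-4 tree decomposition is:
Bags: B1 = {a, d, e, i, j}  B2 = {a, b, d, e, j}  B3 = {a, b, c, d, j}  B4 = {a, e, h, i, j}  B5 = {a, b, d, e, f}  B6 = {a, b, d, g, j}
Tree: B1–B2, B2–B3, B1–B4, B2–B5, B2–B6
Every bag has size at most 5, so the width is 5 − 1 = 4 and tw(G) ≤ 4. Conversely, {a, b, d, g, j} is a clique of size 5, and the vertices of any clique must share a bag in every tree decomposition; so some bag has ≥ 5 vertices and tw(G) ≥ 4. Therefore the treewidth is 4.

4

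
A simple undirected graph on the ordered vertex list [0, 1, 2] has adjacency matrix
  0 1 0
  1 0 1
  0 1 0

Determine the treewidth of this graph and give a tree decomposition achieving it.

Each bag holds 2 vertices, so the decomposition has width 1, which upper-bounds the treewidth. Since G has at least one edge (e.g. 2–1), it is not an edgeless graph, so tw(G) ≥ 1. Therefore the treewidth is 1.

Treewidth 1.
Bags: B1 = {1, 2}  B2 = {0, 1}
Tree: B1–B2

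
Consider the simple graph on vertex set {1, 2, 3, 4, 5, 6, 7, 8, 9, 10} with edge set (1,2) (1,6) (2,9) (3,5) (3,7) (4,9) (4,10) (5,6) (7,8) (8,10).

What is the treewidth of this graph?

A width-2 tree decomposition is:
Bags: B1 = {4, 8, 10}  B2 = {4, 8, 9}  B3 = {2, 8, 9}  B4 = {1, 2, 8}  B5 = {1, 6, 8}  B6 = {5, 6, 8}  B7 = {3, 5, 8}  B8 = {3, 7, 8}
Tree: B1–B2, B2–B3, B3–B4, B4–B5, B5–B6, B6–B7, B7–B8
Every bag has size at most 3, so the width is 3 − 1 = 2 and tw(G) ≤ 2. Since 8–10–4–9–2–1–6–5–3–7–8 is a cycle in G, G is not acyclic. Forests are exactly the graphs of treewidth ≤ 1, so tw(G) ≥ 2. Combining the bounds, tw(G) = 2.

2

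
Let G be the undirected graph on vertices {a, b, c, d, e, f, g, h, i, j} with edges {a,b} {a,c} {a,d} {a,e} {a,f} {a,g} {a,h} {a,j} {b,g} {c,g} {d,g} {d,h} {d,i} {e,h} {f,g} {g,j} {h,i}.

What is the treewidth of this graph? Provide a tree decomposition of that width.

Treewidth 2.
Bags: B1 = {a, d, h}  B2 = {a, d, g}  B3 = {a, c, g}  B4 = {a, e, h}  B5 = {d, h, i}  B6 = {a, g, j}  B7 = {a, b, g}  B8 = {a, f, g}
Tree: B1–B2, B2–B3, B1–B4, B1–B5, B3–B6, B2–B7, B7–B8

The largest bag has 3 vertices, giving width 2; this decomposition certifies tw(G) ≤ 2. For the lower bound, the 3 vertices {a, d, g} are pairwise adjacent, and any tree decomposition puts a clique entirely inside one bag — forcing width ≥ 2. Therefore the treewidth is 2.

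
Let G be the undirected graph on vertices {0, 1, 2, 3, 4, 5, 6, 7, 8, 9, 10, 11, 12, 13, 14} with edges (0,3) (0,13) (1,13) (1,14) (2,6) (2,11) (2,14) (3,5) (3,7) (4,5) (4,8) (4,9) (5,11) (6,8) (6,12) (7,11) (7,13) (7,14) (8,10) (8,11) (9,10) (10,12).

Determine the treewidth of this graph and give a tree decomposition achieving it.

Each bag holds 4 vertices, so the decomposition has width 3, which upper-bounds the treewidth. For the lower bound: the 4 vertex sets {0,1,13}, {14}, {7}, {2,3,5,11} are disjoint, each induces a connected subgraph, and every pair is joined by at least one edge of G. Contracting each set to a single vertex therefore yields K_{4} as a minor, and since treewidth is minor-monotone, tw(G) ≥ tw(K_{4}) = 3. Hence tw(G) = 3 exactly.

Treewidth 3.
One optimal decomposition is:
Bags: B1 = {0, 1, 13, 14}  B2 = {0, 7, 13, 14}  B3 = {0, 3, 7, 14}  B4 = {2, 3, 7, 14}  B5 = {2, 3, 7, 11}  B6 = {2, 3, 5, 11}  B7 = {2, 5, 6, 11}  B8 = {5, 6, 8, 11}  B9 = {4, 5, 6, 8}  B10 = {4, 6, 8, 12}  B11 = {4, 8, 10, 12}  B12 = {4, 9, 10, 12}
Tree: B1–B2, B2–B3, B3–B4, B4–B5, B5–B6, B6–B7, B7–B8, B8–B9, B9–B10, B10–B11, B11–B12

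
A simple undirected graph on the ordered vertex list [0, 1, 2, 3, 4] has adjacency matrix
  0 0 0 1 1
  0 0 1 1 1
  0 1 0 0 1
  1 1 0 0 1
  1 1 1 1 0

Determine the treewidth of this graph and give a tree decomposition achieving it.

Every bag has size at most 3, so the width is 3 − 1 = 2 and tw(G) ≤ 2. Conversely, {0, 3, 4} is a clique of size 3, and the vertices of any clique must share a bag in every tree decomposition; so some bag has ≥ 3 vertices and tw(G) ≥ 2. Therefore the treewidth is 2.

Treewidth 2.
One such decomposition:
Bags: B1 = {1, 3, 4}  B2 = {0, 3, 4}  B3 = {1, 2, 4}
Tree: B1–B2, B1–B3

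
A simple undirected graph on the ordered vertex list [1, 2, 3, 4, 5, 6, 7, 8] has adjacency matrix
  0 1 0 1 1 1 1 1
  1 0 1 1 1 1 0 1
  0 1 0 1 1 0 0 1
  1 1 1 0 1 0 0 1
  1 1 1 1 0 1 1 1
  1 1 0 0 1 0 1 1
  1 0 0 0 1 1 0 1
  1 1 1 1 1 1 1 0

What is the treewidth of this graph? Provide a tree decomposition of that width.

Treewidth 4.
One such decomposition:
Bags: B1 = {1, 2, 5, 6, 8}  B2 = {1, 2, 4, 5, 8}  B3 = {2, 3, 4, 5, 8}  B4 = {1, 5, 6, 7, 8}
Tree: B1–B2, B2–B3, B1–B4

The largest bag has 5 vertices, giving width 4; this decomposition certifies tw(G) ≤ 4. On the other hand G contains the 5-clique {1, 2, 4, 5, 8}. A clique must lie in a single bag of any decomposition, so no decomposition can have width below 4. Therefore the treewidth is 4.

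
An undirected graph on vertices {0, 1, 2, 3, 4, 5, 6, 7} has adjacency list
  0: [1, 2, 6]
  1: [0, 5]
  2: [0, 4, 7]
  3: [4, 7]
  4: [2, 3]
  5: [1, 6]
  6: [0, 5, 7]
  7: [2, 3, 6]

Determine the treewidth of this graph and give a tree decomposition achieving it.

Treewidth 2.
Bags: B1 = {1, 5, 6}  B2 = {0, 1, 6}  B3 = {0, 6, 7}  B4 = {0, 2, 7}  B5 = {2, 3, 7}  B6 = {2, 3, 4}
Tree: B1–B2, B2–B3, B3–B4, B4–B5, B5–B6

Each bag holds 3 vertices, so the decomposition has width 2, which upper-bounds the treewidth. Since 5–1–0–6–5 is a cycle in G, G is not acyclic. Forests are exactly the graphs of treewidth ≤ 1, so tw(G) ≥ 2. The upper and lower bounds meet at 2, so that is the treewidth.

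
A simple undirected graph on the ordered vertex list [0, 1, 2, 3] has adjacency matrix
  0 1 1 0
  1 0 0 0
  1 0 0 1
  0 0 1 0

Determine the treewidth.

1

A width-1 tree decomposition is:
Bags: B1 = {2, 3}  B2 = {0, 2}  B3 = {0, 1}
Tree: B1–B2, B2–B3
Each bag holds 2 vertices, so the decomposition has width 1, which upper-bounds the treewidth. Since G has at least one edge (e.g. 3–2), it is not an edgeless graph, so tw(G) ≥ 1. Hence tw(G) = 1 exactly.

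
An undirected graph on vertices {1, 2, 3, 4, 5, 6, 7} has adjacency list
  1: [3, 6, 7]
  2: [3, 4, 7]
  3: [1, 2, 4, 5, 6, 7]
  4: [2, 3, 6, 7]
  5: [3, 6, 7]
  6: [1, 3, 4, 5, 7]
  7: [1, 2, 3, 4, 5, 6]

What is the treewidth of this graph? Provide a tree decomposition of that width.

Treewidth 3.
One such decomposition:
Bags: B1 = {3, 4, 6, 7}  B2 = {1, 3, 6, 7}  B3 = {2, 3, 4, 7}  B4 = {3, 5, 6, 7}
Tree: B1–B2, B1–B3, B1–B4

Every bag has size at most 4, so the width is 4 − 1 = 3 and tw(G) ≤ 3. For the lower bound, the 4 vertices {2, 3, 4, 7} are pairwise adjacent, and any tree decomposition puts a clique entirely inside one bag — forcing width ≥ 3. Hence tw(G) = 3 exactly.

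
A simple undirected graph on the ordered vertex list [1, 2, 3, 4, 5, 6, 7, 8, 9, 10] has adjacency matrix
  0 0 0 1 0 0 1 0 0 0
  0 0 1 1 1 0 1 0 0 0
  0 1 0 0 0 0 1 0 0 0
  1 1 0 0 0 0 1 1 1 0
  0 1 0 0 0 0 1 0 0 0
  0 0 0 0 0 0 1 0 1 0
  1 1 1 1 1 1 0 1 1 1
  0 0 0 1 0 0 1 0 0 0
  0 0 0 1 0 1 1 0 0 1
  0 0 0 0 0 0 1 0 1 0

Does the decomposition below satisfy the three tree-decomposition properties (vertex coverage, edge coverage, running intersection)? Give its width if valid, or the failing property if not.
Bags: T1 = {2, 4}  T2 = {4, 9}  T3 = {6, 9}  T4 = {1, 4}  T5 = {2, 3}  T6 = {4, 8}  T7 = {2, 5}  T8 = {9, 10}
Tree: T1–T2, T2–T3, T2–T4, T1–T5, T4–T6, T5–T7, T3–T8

No — vertex 7 appears in no bag.

A tree decomposition must satisfy three properties: every vertex lies in some bag; for every edge, both endpoints lie together in some bag; and for every vertex, the bags containing it form a connected subtree. Here vertex 7 appears in no bag, so the decomposition is invalid.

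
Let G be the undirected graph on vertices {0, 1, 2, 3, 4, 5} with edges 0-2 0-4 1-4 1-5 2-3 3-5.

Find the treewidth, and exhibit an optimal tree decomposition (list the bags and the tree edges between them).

Each bag holds 3 vertices, so the decomposition has width 2, which upper-bounds the treewidth. Since 2–0–4–1–5–3–2 is a cycle in G, G is not acyclic. Forests are exactly the graphs of treewidth ≤ 1, so tw(G) ≥ 2. Hence tw(G) = 2 exactly.

Treewidth 2.
Bags: B1 = {0, 2, 4}  B2 = {1, 2, 4}  B3 = {1, 2, 5}  B4 = {2, 3, 5}
Tree: B1–B2, B2–B3, B3–B4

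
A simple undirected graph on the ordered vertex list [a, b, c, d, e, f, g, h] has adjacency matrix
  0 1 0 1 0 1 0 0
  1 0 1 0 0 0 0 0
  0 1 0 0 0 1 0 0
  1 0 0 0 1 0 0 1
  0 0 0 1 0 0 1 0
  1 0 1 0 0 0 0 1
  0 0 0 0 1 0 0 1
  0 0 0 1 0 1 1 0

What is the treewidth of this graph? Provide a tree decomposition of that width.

The largest bag has 3 vertices, giving width 2; this decomposition certifies tw(G) ≤ 2. The edges c–b–a–f–c form a cycle, so G is not a tree and its treewidth is at least 2. Combining the bounds, tw(G) = 2.

Treewidth 2.
One such decomposition:
Bags: B1 = {b, c, f}  B2 = {a, b, f}  B3 = {a, f, h}  B4 = {a, d, h}  B5 = {d, g, h}  B6 = {d, e, g}
Tree: B1–B2, B2–B3, B3–B4, B4–B5, B5–B6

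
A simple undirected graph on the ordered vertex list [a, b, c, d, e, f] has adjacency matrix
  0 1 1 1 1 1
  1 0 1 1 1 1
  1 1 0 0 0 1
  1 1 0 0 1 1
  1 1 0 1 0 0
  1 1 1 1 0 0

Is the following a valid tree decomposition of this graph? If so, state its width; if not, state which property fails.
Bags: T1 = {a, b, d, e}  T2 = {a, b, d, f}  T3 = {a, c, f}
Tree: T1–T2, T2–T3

No — edge (b,c) lies in no bag.

A tree decomposition must satisfy three properties: every vertex lies in some bag; for every edge, both endpoints lie together in some bag; and for every vertex, the bags containing it form a connected subtree. Here edge (b,c) lies in no bag, so the decomposition is invalid.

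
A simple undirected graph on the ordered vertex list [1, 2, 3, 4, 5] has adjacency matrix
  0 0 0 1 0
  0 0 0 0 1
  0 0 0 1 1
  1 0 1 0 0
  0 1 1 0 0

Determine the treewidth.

A width-1 tree decomposition is:
Bags: B1 = {2, 5}  B2 = {3, 5}  B3 = {3, 4}  B4 = {1, 4}
Tree: B1–B2, B2–B3, B3–B4
Every bag has size at most 2, so the width is 2 − 1 = 1 and tw(G) ≤ 1. G has an edge, so its treewidth is at least 1. Hence tw(G) = 1 exactly.

1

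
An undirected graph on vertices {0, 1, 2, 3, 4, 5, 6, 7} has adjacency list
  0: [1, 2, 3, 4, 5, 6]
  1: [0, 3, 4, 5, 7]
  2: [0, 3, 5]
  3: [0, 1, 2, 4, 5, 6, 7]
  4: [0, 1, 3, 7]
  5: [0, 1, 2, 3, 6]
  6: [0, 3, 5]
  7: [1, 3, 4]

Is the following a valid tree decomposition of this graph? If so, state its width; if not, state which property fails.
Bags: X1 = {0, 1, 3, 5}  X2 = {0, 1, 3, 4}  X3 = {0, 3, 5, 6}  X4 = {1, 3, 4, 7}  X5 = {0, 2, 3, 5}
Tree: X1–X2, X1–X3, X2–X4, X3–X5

Yes; width 3.

Checking the three conditions: (i) the bags cover all of {0, 1, 2, 3, 4, 5, 6, 7}; (ii) for each edge, some bag contains both endpoints; (iii) the bags containing any fixed vertex form a subtree. All hold, so the decomposition is valid with width 4 − 1 = 3.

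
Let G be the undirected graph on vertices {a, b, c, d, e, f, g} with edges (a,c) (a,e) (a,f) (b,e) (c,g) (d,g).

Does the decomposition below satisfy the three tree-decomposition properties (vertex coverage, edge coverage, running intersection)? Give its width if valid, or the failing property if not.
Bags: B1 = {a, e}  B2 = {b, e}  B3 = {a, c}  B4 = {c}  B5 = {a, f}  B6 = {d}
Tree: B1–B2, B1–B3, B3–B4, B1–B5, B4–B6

A tree decomposition must satisfy three properties: every vertex lies in some bag; for every edge, both endpoints lie together in some bag; and for every vertex, the bags containing it form a connected subtree. Here vertex g appears in no bag, so the decomposition is invalid.

No — vertex g appears in no bag.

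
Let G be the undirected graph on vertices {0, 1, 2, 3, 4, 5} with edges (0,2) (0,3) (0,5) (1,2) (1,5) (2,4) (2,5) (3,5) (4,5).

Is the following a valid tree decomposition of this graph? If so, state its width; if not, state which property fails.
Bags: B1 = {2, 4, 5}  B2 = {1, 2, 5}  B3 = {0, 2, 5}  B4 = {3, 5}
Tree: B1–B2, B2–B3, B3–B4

No — edge (0,3) lies in no bag.

A tree decomposition must satisfy three properties: every vertex lies in some bag; for every edge, both endpoints lie together in some bag; and for every vertex, the bags containing it form a connected subtree. Here edge (0,3) lies in no bag, so the decomposition is invalid.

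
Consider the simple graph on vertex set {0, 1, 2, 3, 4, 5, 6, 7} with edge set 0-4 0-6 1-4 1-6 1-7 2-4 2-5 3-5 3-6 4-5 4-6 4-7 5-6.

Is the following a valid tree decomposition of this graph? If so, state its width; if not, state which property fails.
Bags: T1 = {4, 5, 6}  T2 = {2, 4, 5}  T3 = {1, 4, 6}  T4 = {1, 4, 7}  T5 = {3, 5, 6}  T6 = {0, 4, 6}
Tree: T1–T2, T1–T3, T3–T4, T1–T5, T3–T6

Yes; width 2.

Vertex coverage: the bags together contain {0, 1, 2, 3, 4, 5, 6, 7}, the full vertex set. Edge coverage: each edge of G has both endpoints in at least one bag. Running intersection: for every vertex, the bags containing it form a connected subtree. All three properties hold, so this is a valid tree decomposition of width max|bag| − 1 = 2, and hence tw(G) ≤ 2.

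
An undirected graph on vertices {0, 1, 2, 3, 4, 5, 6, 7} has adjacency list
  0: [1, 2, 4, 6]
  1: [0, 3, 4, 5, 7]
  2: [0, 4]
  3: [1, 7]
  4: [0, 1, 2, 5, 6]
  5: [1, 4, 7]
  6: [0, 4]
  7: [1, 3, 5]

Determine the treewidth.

A width-2 tree decomposition is:
Bags: B1 = {0, 1, 4}  B2 = {0, 4, 6}  B3 = {1, 4, 5}  B4 = {1, 5, 7}  B5 = {0, 2, 4}  B6 = {1, 3, 7}
Tree: B1–B2, B1–B3, B3–B4, B1–B5, B4–B6
Each bag holds 3 vertices, so the decomposition has width 2, which upper-bounds the treewidth. Conversely, {1, 3, 7} is a clique of size 3, and the vertices of any clique must share a bag in every tree decomposition; so some bag has ≥ 3 vertices and tw(G) ≥ 2. Hence tw(G) = 2 exactly.

2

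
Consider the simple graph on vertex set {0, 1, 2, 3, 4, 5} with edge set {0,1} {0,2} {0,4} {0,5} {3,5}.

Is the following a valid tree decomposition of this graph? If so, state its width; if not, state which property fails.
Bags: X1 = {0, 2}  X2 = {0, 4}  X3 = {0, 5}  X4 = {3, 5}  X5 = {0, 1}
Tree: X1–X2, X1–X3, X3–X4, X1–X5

Yes; width 1.

Every vertex of G appears in some bag (union = {0, 1, 2, 3, 4, 5}); every edge is covered by a bag; and for each vertex v the set of bags containing v is connected in the bag tree. The decomposition is therefore valid. The largest bag has 2 vertices, so the width is 1.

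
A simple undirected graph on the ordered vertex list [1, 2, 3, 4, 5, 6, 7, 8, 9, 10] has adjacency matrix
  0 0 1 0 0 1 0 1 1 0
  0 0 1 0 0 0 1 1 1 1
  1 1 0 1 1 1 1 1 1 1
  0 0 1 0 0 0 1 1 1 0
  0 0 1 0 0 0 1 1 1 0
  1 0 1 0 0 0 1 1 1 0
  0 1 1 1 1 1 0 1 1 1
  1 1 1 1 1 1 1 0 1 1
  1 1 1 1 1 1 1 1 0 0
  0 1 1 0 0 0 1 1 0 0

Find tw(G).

A width-4 tree decomposition is:
Bags: B1 = {3, 5, 7, 8, 9}  B2 = {3, 4, 7, 8, 9}  B3 = {3, 6, 7, 8, 9}  B4 = {1, 3, 6, 8, 9}  B5 = {2, 3, 7, 8, 9}  B6 = {2, 3, 7, 8, 10}
Tree: B1–B2, B2–B3, B3–B4, B1–B5, B5–B6
The largest bag has 5 vertices, giving width 4; this decomposition certifies tw(G) ≤ 4. For the lower bound, the 5 vertices {1, 3, 6, 8, 9} are pairwise adjacent, and any tree decomposition puts a clique entirely inside one bag — forcing width ≥ 4. The upper and lower bounds meet at 4, so that is the treewidth.

4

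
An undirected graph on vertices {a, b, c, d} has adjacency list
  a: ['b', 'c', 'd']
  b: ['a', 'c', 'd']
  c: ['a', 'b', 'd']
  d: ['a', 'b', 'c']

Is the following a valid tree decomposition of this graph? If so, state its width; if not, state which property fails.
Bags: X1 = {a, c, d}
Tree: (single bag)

A tree decomposition must satisfy three properties: every vertex lies in some bag; for every edge, both endpoints lie together in some bag; and for every vertex, the bags containing it form a connected subtree. Here vertex b appears in no bag, so the decomposition is invalid.

No — vertex b appears in no bag.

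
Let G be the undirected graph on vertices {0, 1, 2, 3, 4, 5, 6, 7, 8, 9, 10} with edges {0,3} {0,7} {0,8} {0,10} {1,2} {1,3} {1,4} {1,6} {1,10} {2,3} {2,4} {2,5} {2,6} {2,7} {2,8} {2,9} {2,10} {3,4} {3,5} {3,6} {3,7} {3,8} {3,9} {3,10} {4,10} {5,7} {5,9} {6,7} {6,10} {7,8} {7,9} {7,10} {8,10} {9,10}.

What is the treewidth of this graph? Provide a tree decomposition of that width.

Every bag has size at most 5, so the width is 5 − 1 = 4 and tw(G) ≤ 4. Conversely, {0, 3, 7, 8, 10} is a clique of size 5, and the vertices of any clique must share a bag in every tree decomposition; so some bag has ≥ 5 vertices and tw(G) ≥ 4. Therefore the treewidth is 4.

Treewidth 4.
One such decomposition:
Bags: B1 = {2, 3, 7, 9, 10}  B2 = {2, 3, 7, 8, 10}  B3 = {2, 3, 6, 7, 10}  B4 = {1, 2, 3, 6, 10}  B5 = {2, 3, 5, 7, 9}  B6 = {0, 3, 7, 8, 10}  B7 = {1, 2, 3, 4, 10}
Tree: B1–B2, B2–B3, B3–B4, B1–B5, B2–B6, B4–B7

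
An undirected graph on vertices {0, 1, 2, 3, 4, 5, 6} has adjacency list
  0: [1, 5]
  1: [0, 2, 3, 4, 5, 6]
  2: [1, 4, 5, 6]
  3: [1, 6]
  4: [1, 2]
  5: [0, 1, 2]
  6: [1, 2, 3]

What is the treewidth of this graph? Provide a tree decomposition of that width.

Treewidth 2.
Bags: B1 = {1, 2, 5}  B2 = {1, 2, 6}  B3 = {0, 1, 5}  B4 = {1, 2, 4}  B5 = {1, 3, 6}
Tree: B1–B2, B1–B3, B2–B4, B2–B5

Each bag holds 3 vertices, so the decomposition has width 2, which upper-bounds the treewidth. Conversely, {0, 1, 5} is a clique of size 3, and the vertices of any clique must share a bag in every tree decomposition; so some bag has ≥ 3 vertices and tw(G) ≥ 2. The upper and lower bounds meet at 2, so that is the treewidth.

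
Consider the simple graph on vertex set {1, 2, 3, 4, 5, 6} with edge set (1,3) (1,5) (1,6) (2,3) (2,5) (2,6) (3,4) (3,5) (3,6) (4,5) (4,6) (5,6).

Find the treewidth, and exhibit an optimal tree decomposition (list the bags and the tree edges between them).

Treewidth 3.
Bags: B1 = {2, 3, 5, 6}  B2 = {3, 4, 5, 6}  B3 = {1, 3, 5, 6}
Tree: B1–B2, B1–B3

Each bag holds 4 vertices, so the decomposition has width 3, which upper-bounds the treewidth. Conversely, {1, 3, 5, 6} is a clique of size 4, and the vertices of any clique must share a bag in every tree decomposition; so some bag has ≥ 4 vertices and tw(G) ≥ 3. The upper and lower bounds meet at 3, so that is the treewidth.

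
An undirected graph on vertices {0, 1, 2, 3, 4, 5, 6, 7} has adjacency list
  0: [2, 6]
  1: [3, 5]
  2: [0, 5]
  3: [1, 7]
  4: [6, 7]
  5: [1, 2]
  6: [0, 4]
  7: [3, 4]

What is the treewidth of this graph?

2

A width-2 tree decomposition is:
Bags: B1 = {0, 2, 6}  B2 = {2, 4, 6}  B3 = {2, 4, 7}  B4 = {2, 3, 7}  B5 = {1, 2, 3}  B6 = {1, 2, 5}
Tree: B1–B2, B2–B3, B3–B4, B4–B5, B5–B6
Every bag has size at most 3, so the width is 3 − 1 = 2 and tw(G) ≤ 2. The edges 2–0–6–4–7–3–1–5–2 form a cycle, so G is not a tree and its treewidth is at least 2. Combining the bounds, tw(G) = 2.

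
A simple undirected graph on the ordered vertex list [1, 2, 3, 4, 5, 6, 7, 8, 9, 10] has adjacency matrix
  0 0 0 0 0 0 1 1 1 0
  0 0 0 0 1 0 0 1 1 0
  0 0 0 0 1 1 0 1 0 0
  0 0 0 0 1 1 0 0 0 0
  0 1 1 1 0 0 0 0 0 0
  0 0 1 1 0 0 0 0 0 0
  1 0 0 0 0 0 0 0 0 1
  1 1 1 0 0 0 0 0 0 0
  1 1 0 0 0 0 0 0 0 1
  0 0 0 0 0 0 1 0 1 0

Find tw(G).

2

A width-2 tree decomposition is:
Bags: B1 = {1, 7, 10}  B2 = {1, 9, 10}  B3 = {1, 8, 9}  B4 = {2, 8, 9}  B5 = {2, 3, 8}  B6 = {2, 3, 5}  B7 = {3, 5, 6}  B8 = {4, 5, 6}
Tree: B1–B2, B2–B3, B3–B4, B4–B5, B5–B6, B6–B7, B7–B8
Every bag has size at most 3, so the width is 3 − 1 = 2 and tw(G) ≤ 2. Since 7–10–9–1–7 is a cycle in G, G is not acyclic. Forests are exactly the graphs of treewidth ≤ 1, so tw(G) ≥ 2. Hence tw(G) = 2 exactly.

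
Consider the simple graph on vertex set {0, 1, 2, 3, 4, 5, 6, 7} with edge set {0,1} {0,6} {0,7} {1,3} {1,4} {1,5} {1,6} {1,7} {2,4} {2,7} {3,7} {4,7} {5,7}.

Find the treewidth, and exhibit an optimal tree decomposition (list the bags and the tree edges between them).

Every bag has size at most 3, so the width is 3 − 1 = 2 and tw(G) ≤ 2. On the other hand G contains the 3-clique {0, 1, 6}. A clique must lie in a single bag of any decomposition, so no decomposition can have width below 2. Hence tw(G) = 2 exactly.

Treewidth 2.
One such decomposition:
Bags: B1 = {0, 1, 7}  B2 = {1, 5, 7}  B3 = {1, 4, 7}  B4 = {0, 1, 6}  B5 = {1, 3, 7}  B6 = {2, 4, 7}
Tree: B1–B2, B2–B3, B1–B4, B2–B5, B3–B6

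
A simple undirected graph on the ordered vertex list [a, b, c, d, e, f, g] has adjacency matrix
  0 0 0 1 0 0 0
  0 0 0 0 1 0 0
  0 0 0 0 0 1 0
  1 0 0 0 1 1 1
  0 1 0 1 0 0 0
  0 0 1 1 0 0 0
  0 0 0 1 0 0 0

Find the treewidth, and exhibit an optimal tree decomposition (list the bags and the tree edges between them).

Treewidth 1.
One such decomposition:
Bags: B1 = {d, e}  B2 = {d, g}  B3 = {d, f}  B4 = {a, d}  B5 = {b, e}  B6 = {c, f}
Tree: B1–B2, B2–B3, B1–B4, B1–B5, B3–B6

Each bag holds 2 vertices, so the decomposition has width 1, which upper-bounds the treewidth. G has an edge, so its treewidth is at least 1. Hence tw(G) = 1 exactly.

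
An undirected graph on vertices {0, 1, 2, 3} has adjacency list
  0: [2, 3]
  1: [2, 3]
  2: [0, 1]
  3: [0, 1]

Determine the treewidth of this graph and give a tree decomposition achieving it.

Every bag has size at most 3, so the width is 3 − 1 = 2 and tw(G) ≤ 2. Since 2–0–3–1–2 is a cycle in G, G is not acyclic. Forests are exactly the graphs of treewidth ≤ 1, so tw(G) ≥ 2. Hence tw(G) = 2 exactly.

Treewidth 2.
Bags: B1 = {0, 2, 3}  B2 = {1, 2, 3}
Tree: B1–B2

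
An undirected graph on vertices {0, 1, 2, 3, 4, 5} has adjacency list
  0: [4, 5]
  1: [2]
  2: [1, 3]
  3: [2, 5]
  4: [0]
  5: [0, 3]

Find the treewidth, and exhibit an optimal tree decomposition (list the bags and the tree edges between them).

Each bag holds 2 vertices, so the decomposition has width 1, which upper-bounds the treewidth. G has an edge, so its treewidth is at least 1. Therefore the treewidth is 1.

Treewidth 1.
One such decomposition:
Bags: B1 = {1, 2}  B2 = {2, 3}  B3 = {3, 5}  B4 = {0, 5}  B5 = {0, 4}
Tree: B1–B2, B2–B3, B3–B4, B4–B5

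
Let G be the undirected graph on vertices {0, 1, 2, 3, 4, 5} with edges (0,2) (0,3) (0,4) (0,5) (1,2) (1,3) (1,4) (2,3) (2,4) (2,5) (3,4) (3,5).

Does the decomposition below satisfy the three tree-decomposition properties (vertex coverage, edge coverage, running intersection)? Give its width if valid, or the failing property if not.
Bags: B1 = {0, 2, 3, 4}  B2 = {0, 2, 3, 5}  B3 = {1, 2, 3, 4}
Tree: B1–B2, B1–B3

Yes; width 3.

Vertex coverage: the bags together contain {0, 1, 2, 3, 4, 5}, the full vertex set. Edge coverage: each edge of G has both endpoints in at least one bag. Running intersection: for every vertex, the bags containing it form a connected subtree. All three properties hold, so this is a valid tree decomposition of width max|bag| − 1 = 3, and hence tw(G) ≤ 3.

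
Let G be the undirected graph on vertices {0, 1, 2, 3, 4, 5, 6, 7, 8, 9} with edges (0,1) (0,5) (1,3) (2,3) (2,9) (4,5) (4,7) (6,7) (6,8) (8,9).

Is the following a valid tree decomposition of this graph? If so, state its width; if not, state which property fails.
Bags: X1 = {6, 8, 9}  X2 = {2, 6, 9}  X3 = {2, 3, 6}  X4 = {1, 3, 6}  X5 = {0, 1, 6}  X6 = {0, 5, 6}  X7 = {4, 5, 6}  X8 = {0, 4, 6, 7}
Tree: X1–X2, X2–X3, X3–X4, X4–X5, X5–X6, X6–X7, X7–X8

No — bags containing vertex 0 are not connected in the tree.

A tree decomposition must satisfy three properties: every vertex lies in some bag; for every edge, both endpoints lie together in some bag; and for every vertex, the bags containing it form a connected subtree. Here bags containing vertex 0 are not connected in the tree, so the decomposition is invalid.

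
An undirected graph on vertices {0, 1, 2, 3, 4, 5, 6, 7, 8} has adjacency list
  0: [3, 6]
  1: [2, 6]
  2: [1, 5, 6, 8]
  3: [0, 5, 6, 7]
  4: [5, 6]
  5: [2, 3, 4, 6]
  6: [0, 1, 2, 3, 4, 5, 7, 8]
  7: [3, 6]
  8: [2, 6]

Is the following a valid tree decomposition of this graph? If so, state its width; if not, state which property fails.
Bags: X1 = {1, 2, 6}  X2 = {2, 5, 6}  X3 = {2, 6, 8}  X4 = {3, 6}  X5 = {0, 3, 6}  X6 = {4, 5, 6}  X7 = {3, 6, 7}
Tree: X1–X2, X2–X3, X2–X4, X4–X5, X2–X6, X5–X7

A tree decomposition must satisfy three properties: every vertex lies in some bag; for every edge, both endpoints lie together in some bag; and for every vertex, the bags containing it form a connected subtree. Here edge (5,3) lies in no bag, so the decomposition is invalid.

No — edge (5,3) lies in no bag.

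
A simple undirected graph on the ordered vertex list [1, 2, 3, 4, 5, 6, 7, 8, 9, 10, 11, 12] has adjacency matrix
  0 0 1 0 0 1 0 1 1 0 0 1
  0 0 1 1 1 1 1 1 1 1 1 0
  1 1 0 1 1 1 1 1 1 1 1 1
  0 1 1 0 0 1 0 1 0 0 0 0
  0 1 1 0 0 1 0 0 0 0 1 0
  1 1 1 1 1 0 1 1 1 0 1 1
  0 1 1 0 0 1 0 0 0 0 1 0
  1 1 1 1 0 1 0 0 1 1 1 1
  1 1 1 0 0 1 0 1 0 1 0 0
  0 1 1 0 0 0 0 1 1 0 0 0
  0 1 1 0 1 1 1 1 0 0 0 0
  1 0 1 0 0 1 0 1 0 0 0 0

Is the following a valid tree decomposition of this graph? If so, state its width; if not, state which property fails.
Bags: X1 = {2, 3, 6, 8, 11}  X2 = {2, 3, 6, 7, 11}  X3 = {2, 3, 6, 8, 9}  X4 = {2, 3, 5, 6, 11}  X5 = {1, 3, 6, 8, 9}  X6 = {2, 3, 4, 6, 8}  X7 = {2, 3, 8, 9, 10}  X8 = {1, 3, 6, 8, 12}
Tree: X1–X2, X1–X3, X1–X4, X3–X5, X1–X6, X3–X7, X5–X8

Yes; width 4.

Checking the three conditions: (i) the bags cover all of {1, 2, 3, 4, 5, 6, 7, 8, 9, 10, 11, 12}; (ii) for each edge, some bag contains both endpoints; (iii) the bags containing any fixed vertex form a subtree. All hold, so the decomposition is valid with width 5 − 1 = 4.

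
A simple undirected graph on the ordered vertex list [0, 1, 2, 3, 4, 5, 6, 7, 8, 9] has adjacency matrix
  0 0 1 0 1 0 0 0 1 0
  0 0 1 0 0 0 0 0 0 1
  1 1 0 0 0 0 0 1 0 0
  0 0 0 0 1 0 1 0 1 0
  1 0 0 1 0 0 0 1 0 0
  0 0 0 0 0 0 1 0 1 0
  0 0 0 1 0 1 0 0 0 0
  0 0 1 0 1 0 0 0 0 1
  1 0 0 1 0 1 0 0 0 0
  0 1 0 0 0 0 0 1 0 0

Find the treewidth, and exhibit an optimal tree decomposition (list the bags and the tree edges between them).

Treewidth 2.
Bags: B1 = {3, 5, 6}  B2 = {3, 5, 8}  B3 = {3, 4, 8}  B4 = {0, 4, 8}  B5 = {0, 4, 7}  B6 = {0, 2, 7}  B7 = {2, 7, 9}  B8 = {1, 2, 9}
Tree: B1–B2, B2–B3, B3–B4, B4–B5, B5–B6, B6–B7, B7–B8

Every bag has size at most 3, so the width is 3 − 1 = 2 and tw(G) ≤ 2. For the lower bound, G contains the cycle 6–5–8–3–6, so G is not a forest; only forests have treewidth ≤ 1, hence tw(G) ≥ 2. Combining the bounds, tw(G) = 2.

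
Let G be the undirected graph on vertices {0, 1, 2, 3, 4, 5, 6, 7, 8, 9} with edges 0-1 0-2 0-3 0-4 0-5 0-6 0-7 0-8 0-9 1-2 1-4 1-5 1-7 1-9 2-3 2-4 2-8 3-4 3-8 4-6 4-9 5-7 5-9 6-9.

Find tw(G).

3

A width-3 tree decomposition is:
Bags: B1 = {0, 1, 5, 9}  B2 = {0, 1, 4, 9}  B3 = {0, 1, 2, 4}  B4 = {0, 4, 6, 9}  B5 = {0, 2, 3, 4}  B6 = {0, 2, 3, 8}  B7 = {0, 1, 5, 7}
Tree: B1–B2, B2–B3, B2–B4, B3–B5, B5–B6, B1–B7
Every bag has size at most 4, so the width is 4 − 1 = 3 and tw(G) ≤ 3. For the lower bound, the 4 vertices {0, 2, 3, 8} are pairwise adjacent, and any tree decomposition puts a clique entirely inside one bag — forcing width ≥ 3. Therefore the treewidth is 3.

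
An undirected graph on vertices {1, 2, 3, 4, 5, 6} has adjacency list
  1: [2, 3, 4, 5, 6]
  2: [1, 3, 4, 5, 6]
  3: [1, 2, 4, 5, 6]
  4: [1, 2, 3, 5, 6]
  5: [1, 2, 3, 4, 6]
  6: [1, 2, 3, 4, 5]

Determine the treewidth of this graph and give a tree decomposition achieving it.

With just one bag of size 6, the width is 6 − 1 = 5, so tw(G) ≤ 5. On the other hand G contains the 6-clique {1, 2, 3, 4, 5, 6}. A clique must lie in a single bag of any decomposition, so no decomposition can have width below 5. Therefore the treewidth is 5.

Treewidth 5.
One optimal decomposition is:
Bags: B1 = {1, 2, 3, 4, 5, 6}
Tree: (single bag)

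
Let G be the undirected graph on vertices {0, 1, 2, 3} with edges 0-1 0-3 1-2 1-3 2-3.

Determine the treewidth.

2

A width-2 tree decomposition is:
Bags: B1 = {0, 1, 3}  B2 = {1, 2, 3}
Tree: B1–B2
Each bag holds 3 vertices, so the decomposition has width 2, which upper-bounds the treewidth. On the other hand G contains the 3-clique {0, 1, 3}. A clique must lie in a single bag of any decomposition, so no decomposition can have width below 2. Therefore the treewidth is 2.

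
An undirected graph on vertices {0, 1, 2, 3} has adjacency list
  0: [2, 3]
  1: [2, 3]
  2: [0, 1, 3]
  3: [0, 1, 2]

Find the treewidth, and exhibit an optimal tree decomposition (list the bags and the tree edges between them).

Every bag has size at most 3, so the width is 3 − 1 = 2 and tw(G) ≤ 2. Conversely, {0, 2, 3} is a clique of size 3, and the vertices of any clique must share a bag in every tree decomposition; so some bag has ≥ 3 vertices and tw(G) ≥ 2. Hence tw(G) = 2 exactly.

Treewidth 2.
Bags: B1 = {0, 2, 3}  B2 = {1, 2, 3}
Tree: B1–B2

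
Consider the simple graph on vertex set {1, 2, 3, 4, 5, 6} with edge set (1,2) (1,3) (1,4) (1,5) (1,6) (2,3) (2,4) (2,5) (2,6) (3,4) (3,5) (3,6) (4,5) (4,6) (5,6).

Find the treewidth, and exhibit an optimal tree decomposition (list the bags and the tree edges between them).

With just one bag of size 6, the width is 6 − 1 = 5, so tw(G) ≤ 5. On the other hand G contains the 6-clique {1, 2, 3, 4, 5, 6}. A clique must lie in a single bag of any decomposition, so no decomposition can have width below 5. Therefore the treewidth is 5.

Treewidth 5.
One optimal decomposition is:
Bags: B1 = {1, 2, 3, 4, 5, 6}
Tree: (single bag)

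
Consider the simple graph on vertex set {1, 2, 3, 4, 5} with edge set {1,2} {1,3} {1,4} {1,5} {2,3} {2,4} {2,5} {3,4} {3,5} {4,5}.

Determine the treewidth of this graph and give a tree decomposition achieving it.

Treewidth 4.
One such decomposition:
Bags: B1 = {1, 2, 3, 4, 5}
Tree: (single bag)

A single bag containing all 5 vertices is trivially a valid decomposition of width 4. For the lower bound, the 5 vertices {1, 2, 3, 4, 5} are pairwise adjacent, and any tree decomposition puts a clique entirely inside one bag — forcing width ≥ 4. Therefore the treewidth is 4.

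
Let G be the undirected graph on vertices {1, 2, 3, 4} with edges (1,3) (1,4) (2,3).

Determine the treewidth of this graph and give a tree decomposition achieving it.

Treewidth 1.
One optimal decomposition is:
Bags: B1 = {2, 3}  B2 = {1, 3}  B3 = {1, 4}
Tree: B1–B2, B2–B3

The largest bag has 2 vertices, giving width 1; this decomposition certifies tw(G) ≤ 1. G has an edge, so its treewidth is at least 1. Therefore the treewidth is 1.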